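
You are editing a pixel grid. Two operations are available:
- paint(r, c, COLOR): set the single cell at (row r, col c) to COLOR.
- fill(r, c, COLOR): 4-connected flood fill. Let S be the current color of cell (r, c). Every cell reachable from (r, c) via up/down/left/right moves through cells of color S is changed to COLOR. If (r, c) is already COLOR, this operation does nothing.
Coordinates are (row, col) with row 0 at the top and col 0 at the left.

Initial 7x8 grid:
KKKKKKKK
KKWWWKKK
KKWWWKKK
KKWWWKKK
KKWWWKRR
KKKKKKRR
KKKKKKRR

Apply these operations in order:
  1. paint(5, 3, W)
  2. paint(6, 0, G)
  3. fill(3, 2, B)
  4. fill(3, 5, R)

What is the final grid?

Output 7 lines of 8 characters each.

Answer: RRRRRRRR
RRBBBRRR
RRBBBRRR
RRBBBRRR
RRBBBRRR
RRRBRRRR
GRRRRRRR

Derivation:
After op 1 paint(5,3,W):
KKKKKKKK
KKWWWKKK
KKWWWKKK
KKWWWKKK
KKWWWKRR
KKKWKKRR
KKKKKKRR
After op 2 paint(6,0,G):
KKKKKKKK
KKWWWKKK
KKWWWKKK
KKWWWKKK
KKWWWKRR
KKKWKKRR
GKKKKKRR
After op 3 fill(3,2,B) [13 cells changed]:
KKKKKKKK
KKBBBKKK
KKBBBKKK
KKBBBKKK
KKBBBKRR
KKKBKKRR
GKKKKKRR
After op 4 fill(3,5,R) [36 cells changed]:
RRRRRRRR
RRBBBRRR
RRBBBRRR
RRBBBRRR
RRBBBRRR
RRRBRRRR
GRRRRRRR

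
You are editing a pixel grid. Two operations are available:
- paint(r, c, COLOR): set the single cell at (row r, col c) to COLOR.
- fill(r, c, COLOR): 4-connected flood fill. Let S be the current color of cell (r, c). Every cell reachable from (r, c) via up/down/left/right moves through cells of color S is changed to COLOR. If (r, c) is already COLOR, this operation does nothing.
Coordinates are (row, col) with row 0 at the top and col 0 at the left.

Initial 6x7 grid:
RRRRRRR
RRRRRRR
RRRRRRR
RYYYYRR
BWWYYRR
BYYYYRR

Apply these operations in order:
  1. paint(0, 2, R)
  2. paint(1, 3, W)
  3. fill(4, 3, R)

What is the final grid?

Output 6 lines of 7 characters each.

After op 1 paint(0,2,R):
RRRRRRR
RRRRRRR
RRRRRRR
RYYYYRR
BWWYYRR
BYYYYRR
After op 2 paint(1,3,W):
RRRRRRR
RRRWRRR
RRRRRRR
RYYYYRR
BWWYYRR
BYYYYRR
After op 3 fill(4,3,R) [10 cells changed]:
RRRRRRR
RRRWRRR
RRRRRRR
RRRRRRR
BWWRRRR
BRRRRRR

Answer: RRRRRRR
RRRWRRR
RRRRRRR
RRRRRRR
BWWRRRR
BRRRRRR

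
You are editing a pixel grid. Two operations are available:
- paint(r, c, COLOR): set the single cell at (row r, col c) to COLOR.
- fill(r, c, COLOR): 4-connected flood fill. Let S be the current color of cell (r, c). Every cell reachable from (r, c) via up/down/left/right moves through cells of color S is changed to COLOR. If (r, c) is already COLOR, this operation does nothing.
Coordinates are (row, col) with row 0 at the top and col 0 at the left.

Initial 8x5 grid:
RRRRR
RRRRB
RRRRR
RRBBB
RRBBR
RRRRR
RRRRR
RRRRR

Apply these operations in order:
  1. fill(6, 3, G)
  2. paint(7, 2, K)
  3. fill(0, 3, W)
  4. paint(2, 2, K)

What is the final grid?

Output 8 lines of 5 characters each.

After op 1 fill(6,3,G) [34 cells changed]:
GGGGG
GGGGB
GGGGG
GGBBB
GGBBG
GGGGG
GGGGG
GGGGG
After op 2 paint(7,2,K):
GGGGG
GGGGB
GGGGG
GGBBB
GGBBG
GGGGG
GGGGG
GGKGG
After op 3 fill(0,3,W) [33 cells changed]:
WWWWW
WWWWB
WWWWW
WWBBB
WWBBW
WWWWW
WWWWW
WWKWW
After op 4 paint(2,2,K):
WWWWW
WWWWB
WWKWW
WWBBB
WWBBW
WWWWW
WWWWW
WWKWW

Answer: WWWWW
WWWWB
WWKWW
WWBBB
WWBBW
WWWWW
WWWWW
WWKWW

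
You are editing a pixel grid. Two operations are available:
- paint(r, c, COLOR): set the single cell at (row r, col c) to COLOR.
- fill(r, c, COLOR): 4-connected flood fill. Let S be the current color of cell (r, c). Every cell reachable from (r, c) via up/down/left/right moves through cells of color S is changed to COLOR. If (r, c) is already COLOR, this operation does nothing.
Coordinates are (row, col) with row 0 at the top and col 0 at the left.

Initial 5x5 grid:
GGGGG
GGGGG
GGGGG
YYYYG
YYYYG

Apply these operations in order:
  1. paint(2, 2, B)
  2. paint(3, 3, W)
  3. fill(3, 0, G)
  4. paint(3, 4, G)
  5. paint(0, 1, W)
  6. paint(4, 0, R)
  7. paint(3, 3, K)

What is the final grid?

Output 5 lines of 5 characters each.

Answer: GWGGG
GGGGG
GGBGG
GGGKG
RGGGG

Derivation:
After op 1 paint(2,2,B):
GGGGG
GGGGG
GGBGG
YYYYG
YYYYG
After op 2 paint(3,3,W):
GGGGG
GGGGG
GGBGG
YYYWG
YYYYG
After op 3 fill(3,0,G) [7 cells changed]:
GGGGG
GGGGG
GGBGG
GGGWG
GGGGG
After op 4 paint(3,4,G):
GGGGG
GGGGG
GGBGG
GGGWG
GGGGG
After op 5 paint(0,1,W):
GWGGG
GGGGG
GGBGG
GGGWG
GGGGG
After op 6 paint(4,0,R):
GWGGG
GGGGG
GGBGG
GGGWG
RGGGG
After op 7 paint(3,3,K):
GWGGG
GGGGG
GGBGG
GGGKG
RGGGG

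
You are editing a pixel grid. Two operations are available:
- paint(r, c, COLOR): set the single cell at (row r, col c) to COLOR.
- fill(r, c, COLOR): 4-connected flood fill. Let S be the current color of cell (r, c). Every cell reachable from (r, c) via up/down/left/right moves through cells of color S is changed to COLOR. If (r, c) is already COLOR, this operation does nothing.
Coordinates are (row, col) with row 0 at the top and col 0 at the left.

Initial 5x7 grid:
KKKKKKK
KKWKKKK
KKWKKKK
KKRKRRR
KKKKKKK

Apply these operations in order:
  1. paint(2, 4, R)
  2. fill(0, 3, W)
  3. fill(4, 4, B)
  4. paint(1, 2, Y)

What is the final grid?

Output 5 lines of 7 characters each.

Answer: BBBBBBB
BBYBBBB
BBBBRBB
BBRBRRR
BBBBBBB

Derivation:
After op 1 paint(2,4,R):
KKKKKKK
KKWKKKK
KKWKRKK
KKRKRRR
KKKKKKK
After op 2 fill(0,3,W) [28 cells changed]:
WWWWWWW
WWWWWWW
WWWWRWW
WWRWRRR
WWWWWWW
After op 3 fill(4,4,B) [30 cells changed]:
BBBBBBB
BBBBBBB
BBBBRBB
BBRBRRR
BBBBBBB
After op 4 paint(1,2,Y):
BBBBBBB
BBYBBBB
BBBBRBB
BBRBRRR
BBBBBBB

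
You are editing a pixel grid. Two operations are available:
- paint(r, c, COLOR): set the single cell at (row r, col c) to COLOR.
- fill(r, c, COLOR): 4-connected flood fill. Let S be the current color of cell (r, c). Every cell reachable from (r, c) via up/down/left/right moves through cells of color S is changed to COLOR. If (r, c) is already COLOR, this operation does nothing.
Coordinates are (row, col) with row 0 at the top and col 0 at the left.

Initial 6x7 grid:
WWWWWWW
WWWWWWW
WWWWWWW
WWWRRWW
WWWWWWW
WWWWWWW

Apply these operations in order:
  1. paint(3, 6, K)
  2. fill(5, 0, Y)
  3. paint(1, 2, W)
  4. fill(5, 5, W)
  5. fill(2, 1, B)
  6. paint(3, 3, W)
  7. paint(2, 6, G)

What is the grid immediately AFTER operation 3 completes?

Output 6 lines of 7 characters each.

Answer: YYYYYYY
YYWYYYY
YYYYYYY
YYYRRYK
YYYYYYY
YYYYYYY

Derivation:
After op 1 paint(3,6,K):
WWWWWWW
WWWWWWW
WWWWWWW
WWWRRWK
WWWWWWW
WWWWWWW
After op 2 fill(5,0,Y) [39 cells changed]:
YYYYYYY
YYYYYYY
YYYYYYY
YYYRRYK
YYYYYYY
YYYYYYY
After op 3 paint(1,2,W):
YYYYYYY
YYWYYYY
YYYYYYY
YYYRRYK
YYYYYYY
YYYYYYY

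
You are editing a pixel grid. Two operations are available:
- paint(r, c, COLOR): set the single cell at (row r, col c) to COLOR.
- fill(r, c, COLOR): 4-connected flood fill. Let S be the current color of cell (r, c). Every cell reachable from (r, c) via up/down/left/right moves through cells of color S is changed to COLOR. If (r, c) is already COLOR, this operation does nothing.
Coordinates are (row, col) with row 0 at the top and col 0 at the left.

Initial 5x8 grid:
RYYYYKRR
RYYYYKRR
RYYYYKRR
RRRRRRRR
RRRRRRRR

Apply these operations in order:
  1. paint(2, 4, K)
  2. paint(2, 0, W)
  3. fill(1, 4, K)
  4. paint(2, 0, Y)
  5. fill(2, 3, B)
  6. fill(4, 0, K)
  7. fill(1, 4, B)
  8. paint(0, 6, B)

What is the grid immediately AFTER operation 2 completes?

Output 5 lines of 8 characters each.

After op 1 paint(2,4,K):
RYYYYKRR
RYYYYKRR
RYYYKKRR
RRRRRRRR
RRRRRRRR
After op 2 paint(2,0,W):
RYYYYKRR
RYYYYKRR
WYYYKKRR
RRRRRRRR
RRRRRRRR

Answer: RYYYYKRR
RYYYYKRR
WYYYKKRR
RRRRRRRR
RRRRRRRR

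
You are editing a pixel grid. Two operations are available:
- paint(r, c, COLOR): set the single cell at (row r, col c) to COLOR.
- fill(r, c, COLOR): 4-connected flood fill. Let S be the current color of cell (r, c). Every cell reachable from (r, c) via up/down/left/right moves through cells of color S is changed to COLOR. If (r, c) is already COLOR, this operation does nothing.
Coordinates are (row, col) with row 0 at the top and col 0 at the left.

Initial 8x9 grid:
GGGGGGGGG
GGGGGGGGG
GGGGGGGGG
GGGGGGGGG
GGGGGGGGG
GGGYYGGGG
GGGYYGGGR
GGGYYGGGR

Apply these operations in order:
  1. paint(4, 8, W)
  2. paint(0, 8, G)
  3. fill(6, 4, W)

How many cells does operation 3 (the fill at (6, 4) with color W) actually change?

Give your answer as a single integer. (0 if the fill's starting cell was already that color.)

After op 1 paint(4,8,W):
GGGGGGGGG
GGGGGGGGG
GGGGGGGGG
GGGGGGGGG
GGGGGGGGW
GGGYYGGGG
GGGYYGGGR
GGGYYGGGR
After op 2 paint(0,8,G):
GGGGGGGGG
GGGGGGGGG
GGGGGGGGG
GGGGGGGGG
GGGGGGGGW
GGGYYGGGG
GGGYYGGGR
GGGYYGGGR
After op 3 fill(6,4,W) [6 cells changed]:
GGGGGGGGG
GGGGGGGGG
GGGGGGGGG
GGGGGGGGG
GGGGGGGGW
GGGWWGGGG
GGGWWGGGR
GGGWWGGGR

Answer: 6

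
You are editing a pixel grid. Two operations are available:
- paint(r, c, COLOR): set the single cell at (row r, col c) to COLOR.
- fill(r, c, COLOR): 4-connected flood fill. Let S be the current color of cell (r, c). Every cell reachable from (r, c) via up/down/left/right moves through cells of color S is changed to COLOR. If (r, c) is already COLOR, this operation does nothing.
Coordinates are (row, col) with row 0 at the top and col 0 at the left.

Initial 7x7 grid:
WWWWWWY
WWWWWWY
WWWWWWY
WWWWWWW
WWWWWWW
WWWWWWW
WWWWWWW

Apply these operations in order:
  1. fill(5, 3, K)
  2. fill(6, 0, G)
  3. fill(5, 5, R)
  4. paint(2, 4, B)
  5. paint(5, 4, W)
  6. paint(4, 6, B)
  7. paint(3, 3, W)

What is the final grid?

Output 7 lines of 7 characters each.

Answer: RRRRRRY
RRRRRRY
RRRRBRY
RRRWRRR
RRRRRRB
RRRRWRR
RRRRRRR

Derivation:
After op 1 fill(5,3,K) [46 cells changed]:
KKKKKKY
KKKKKKY
KKKKKKY
KKKKKKK
KKKKKKK
KKKKKKK
KKKKKKK
After op 2 fill(6,0,G) [46 cells changed]:
GGGGGGY
GGGGGGY
GGGGGGY
GGGGGGG
GGGGGGG
GGGGGGG
GGGGGGG
After op 3 fill(5,5,R) [46 cells changed]:
RRRRRRY
RRRRRRY
RRRRRRY
RRRRRRR
RRRRRRR
RRRRRRR
RRRRRRR
After op 4 paint(2,4,B):
RRRRRRY
RRRRRRY
RRRRBRY
RRRRRRR
RRRRRRR
RRRRRRR
RRRRRRR
After op 5 paint(5,4,W):
RRRRRRY
RRRRRRY
RRRRBRY
RRRRRRR
RRRRRRR
RRRRWRR
RRRRRRR
After op 6 paint(4,6,B):
RRRRRRY
RRRRRRY
RRRRBRY
RRRRRRR
RRRRRRB
RRRRWRR
RRRRRRR
After op 7 paint(3,3,W):
RRRRRRY
RRRRRRY
RRRRBRY
RRRWRRR
RRRRRRB
RRRRWRR
RRRRRRR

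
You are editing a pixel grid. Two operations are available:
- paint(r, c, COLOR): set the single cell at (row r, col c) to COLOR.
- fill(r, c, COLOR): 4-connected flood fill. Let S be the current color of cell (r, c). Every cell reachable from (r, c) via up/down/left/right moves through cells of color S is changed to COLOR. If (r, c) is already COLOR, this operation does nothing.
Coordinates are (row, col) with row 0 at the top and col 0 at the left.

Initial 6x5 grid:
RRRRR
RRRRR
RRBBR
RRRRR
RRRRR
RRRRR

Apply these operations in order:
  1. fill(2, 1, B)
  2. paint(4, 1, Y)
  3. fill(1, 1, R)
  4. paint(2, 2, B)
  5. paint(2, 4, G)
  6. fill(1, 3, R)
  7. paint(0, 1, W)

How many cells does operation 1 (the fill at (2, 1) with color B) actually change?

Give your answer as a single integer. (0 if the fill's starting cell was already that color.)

After op 1 fill(2,1,B) [28 cells changed]:
BBBBB
BBBBB
BBBBB
BBBBB
BBBBB
BBBBB

Answer: 28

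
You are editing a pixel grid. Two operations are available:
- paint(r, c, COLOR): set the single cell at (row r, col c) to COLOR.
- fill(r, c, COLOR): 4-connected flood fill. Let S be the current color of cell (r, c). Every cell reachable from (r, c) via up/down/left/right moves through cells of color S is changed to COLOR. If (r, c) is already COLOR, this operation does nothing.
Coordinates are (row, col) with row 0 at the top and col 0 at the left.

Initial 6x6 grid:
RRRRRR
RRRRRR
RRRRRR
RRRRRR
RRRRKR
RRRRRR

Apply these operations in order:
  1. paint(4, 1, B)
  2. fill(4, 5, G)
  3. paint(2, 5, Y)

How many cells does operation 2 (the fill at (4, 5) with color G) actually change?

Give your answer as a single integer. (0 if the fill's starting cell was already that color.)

Answer: 34

Derivation:
After op 1 paint(4,1,B):
RRRRRR
RRRRRR
RRRRRR
RRRRRR
RBRRKR
RRRRRR
After op 2 fill(4,5,G) [34 cells changed]:
GGGGGG
GGGGGG
GGGGGG
GGGGGG
GBGGKG
GGGGGG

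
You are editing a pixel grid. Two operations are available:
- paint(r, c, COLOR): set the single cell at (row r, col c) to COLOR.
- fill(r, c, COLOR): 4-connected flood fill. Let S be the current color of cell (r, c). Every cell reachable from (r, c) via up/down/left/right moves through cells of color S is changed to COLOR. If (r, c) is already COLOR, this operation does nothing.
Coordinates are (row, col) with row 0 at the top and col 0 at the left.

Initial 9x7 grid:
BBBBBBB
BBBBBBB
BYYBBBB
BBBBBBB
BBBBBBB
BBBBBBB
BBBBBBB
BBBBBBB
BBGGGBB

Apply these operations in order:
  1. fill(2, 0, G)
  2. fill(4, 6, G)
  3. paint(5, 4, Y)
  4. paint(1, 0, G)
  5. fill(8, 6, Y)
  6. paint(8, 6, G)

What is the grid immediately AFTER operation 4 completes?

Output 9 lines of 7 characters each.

Answer: GGGGGGG
GGGGGGG
GYYGGGG
GGGGGGG
GGGGGGG
GGGGYGG
GGGGGGG
GGGGGGG
GGGGGGG

Derivation:
After op 1 fill(2,0,G) [58 cells changed]:
GGGGGGG
GGGGGGG
GYYGGGG
GGGGGGG
GGGGGGG
GGGGGGG
GGGGGGG
GGGGGGG
GGGGGGG
After op 2 fill(4,6,G) [0 cells changed]:
GGGGGGG
GGGGGGG
GYYGGGG
GGGGGGG
GGGGGGG
GGGGGGG
GGGGGGG
GGGGGGG
GGGGGGG
After op 3 paint(5,4,Y):
GGGGGGG
GGGGGGG
GYYGGGG
GGGGGGG
GGGGGGG
GGGGYGG
GGGGGGG
GGGGGGG
GGGGGGG
After op 4 paint(1,0,G):
GGGGGGG
GGGGGGG
GYYGGGG
GGGGGGG
GGGGGGG
GGGGYGG
GGGGGGG
GGGGGGG
GGGGGGG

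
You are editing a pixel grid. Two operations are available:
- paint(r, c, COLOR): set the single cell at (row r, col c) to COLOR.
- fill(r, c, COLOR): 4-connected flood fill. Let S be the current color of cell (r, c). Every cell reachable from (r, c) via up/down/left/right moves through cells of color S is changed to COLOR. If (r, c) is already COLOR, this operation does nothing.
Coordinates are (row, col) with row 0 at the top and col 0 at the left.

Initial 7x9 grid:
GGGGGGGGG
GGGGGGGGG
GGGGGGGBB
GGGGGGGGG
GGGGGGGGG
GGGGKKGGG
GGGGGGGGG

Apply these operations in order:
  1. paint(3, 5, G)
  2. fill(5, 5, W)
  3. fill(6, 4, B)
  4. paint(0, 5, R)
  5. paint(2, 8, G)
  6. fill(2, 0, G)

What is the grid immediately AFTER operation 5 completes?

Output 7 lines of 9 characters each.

Answer: BBBBBRBBB
BBBBBBBBB
BBBBBBBBG
BBBBBBBBB
BBBBBBBBB
BBBBWWBBB
BBBBBBBBB

Derivation:
After op 1 paint(3,5,G):
GGGGGGGGG
GGGGGGGGG
GGGGGGGBB
GGGGGGGGG
GGGGGGGGG
GGGGKKGGG
GGGGGGGGG
After op 2 fill(5,5,W) [2 cells changed]:
GGGGGGGGG
GGGGGGGGG
GGGGGGGBB
GGGGGGGGG
GGGGGGGGG
GGGGWWGGG
GGGGGGGGG
After op 3 fill(6,4,B) [59 cells changed]:
BBBBBBBBB
BBBBBBBBB
BBBBBBBBB
BBBBBBBBB
BBBBBBBBB
BBBBWWBBB
BBBBBBBBB
After op 4 paint(0,5,R):
BBBBBRBBB
BBBBBBBBB
BBBBBBBBB
BBBBBBBBB
BBBBBBBBB
BBBBWWBBB
BBBBBBBBB
After op 5 paint(2,8,G):
BBBBBRBBB
BBBBBBBBB
BBBBBBBBG
BBBBBBBBB
BBBBBBBBB
BBBBWWBBB
BBBBBBBBB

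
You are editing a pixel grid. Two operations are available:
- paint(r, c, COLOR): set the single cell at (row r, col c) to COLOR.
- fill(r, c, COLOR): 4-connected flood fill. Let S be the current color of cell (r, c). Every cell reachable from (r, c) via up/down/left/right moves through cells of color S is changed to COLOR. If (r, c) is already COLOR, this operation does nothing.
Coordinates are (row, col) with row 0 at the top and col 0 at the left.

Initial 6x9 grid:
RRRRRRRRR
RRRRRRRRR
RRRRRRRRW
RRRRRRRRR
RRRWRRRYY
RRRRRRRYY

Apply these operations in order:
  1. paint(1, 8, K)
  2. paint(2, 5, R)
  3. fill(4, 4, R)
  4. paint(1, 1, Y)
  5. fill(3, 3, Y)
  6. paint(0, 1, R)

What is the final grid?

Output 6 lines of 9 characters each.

Answer: YRYYYYYYY
YYYYYYYYK
YYYYYYYYW
YYYYYYYYY
YYYWYYYYY
YYYYYYYYY

Derivation:
After op 1 paint(1,8,K):
RRRRRRRRR
RRRRRRRRK
RRRRRRRRW
RRRRRRRRR
RRRWRRRYY
RRRRRRRYY
After op 2 paint(2,5,R):
RRRRRRRRR
RRRRRRRRK
RRRRRRRRW
RRRRRRRRR
RRRWRRRYY
RRRRRRRYY
After op 3 fill(4,4,R) [0 cells changed]:
RRRRRRRRR
RRRRRRRRK
RRRRRRRRW
RRRRRRRRR
RRRWRRRYY
RRRRRRRYY
After op 4 paint(1,1,Y):
RRRRRRRRR
RYRRRRRRK
RRRRRRRRW
RRRRRRRRR
RRRWRRRYY
RRRRRRRYY
After op 5 fill(3,3,Y) [46 cells changed]:
YYYYYYYYY
YYYYYYYYK
YYYYYYYYW
YYYYYYYYY
YYYWYYYYY
YYYYYYYYY
After op 6 paint(0,1,R):
YRYYYYYYY
YYYYYYYYK
YYYYYYYYW
YYYYYYYYY
YYYWYYYYY
YYYYYYYYY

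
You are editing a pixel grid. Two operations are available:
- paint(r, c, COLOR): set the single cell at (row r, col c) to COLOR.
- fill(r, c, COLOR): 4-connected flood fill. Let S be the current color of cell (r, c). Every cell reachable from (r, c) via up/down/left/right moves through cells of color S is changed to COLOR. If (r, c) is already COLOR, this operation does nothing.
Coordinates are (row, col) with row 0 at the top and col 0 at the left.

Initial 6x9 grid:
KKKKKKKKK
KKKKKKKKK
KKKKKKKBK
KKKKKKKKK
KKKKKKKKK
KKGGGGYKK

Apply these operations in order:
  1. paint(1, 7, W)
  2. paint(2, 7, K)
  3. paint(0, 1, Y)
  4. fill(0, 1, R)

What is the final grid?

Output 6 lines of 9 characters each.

Answer: KRKKKKKKK
KKKKKKKWK
KKKKKKKKK
KKKKKKKKK
KKKKKKKKK
KKGGGGYKK

Derivation:
After op 1 paint(1,7,W):
KKKKKKKKK
KKKKKKKWK
KKKKKKKBK
KKKKKKKKK
KKKKKKKKK
KKGGGGYKK
After op 2 paint(2,7,K):
KKKKKKKKK
KKKKKKKWK
KKKKKKKKK
KKKKKKKKK
KKKKKKKKK
KKGGGGYKK
After op 3 paint(0,1,Y):
KYKKKKKKK
KKKKKKKWK
KKKKKKKKK
KKKKKKKKK
KKKKKKKKK
KKGGGGYKK
After op 4 fill(0,1,R) [1 cells changed]:
KRKKKKKKK
KKKKKKKWK
KKKKKKKKK
KKKKKKKKK
KKKKKKKKK
KKGGGGYKK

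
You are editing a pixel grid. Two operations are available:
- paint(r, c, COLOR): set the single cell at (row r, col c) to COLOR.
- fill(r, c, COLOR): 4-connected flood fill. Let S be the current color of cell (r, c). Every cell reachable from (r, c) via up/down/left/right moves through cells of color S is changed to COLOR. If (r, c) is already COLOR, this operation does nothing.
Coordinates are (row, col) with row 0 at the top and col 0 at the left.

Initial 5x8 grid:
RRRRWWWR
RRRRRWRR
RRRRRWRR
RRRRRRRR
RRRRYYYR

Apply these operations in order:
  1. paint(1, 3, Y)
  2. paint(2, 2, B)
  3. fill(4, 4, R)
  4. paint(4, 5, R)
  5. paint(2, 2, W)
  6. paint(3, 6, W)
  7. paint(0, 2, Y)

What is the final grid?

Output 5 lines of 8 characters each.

Answer: RRYRWWWR
RRRYRWRR
RRWRRWRR
RRRRRRWR
RRRRRRRR

Derivation:
After op 1 paint(1,3,Y):
RRRRWWWR
RRRYRWRR
RRRRRWRR
RRRRRRRR
RRRRYYYR
After op 2 paint(2,2,B):
RRRRWWWR
RRRYRWRR
RRBRRWRR
RRRRRRRR
RRRRYYYR
After op 3 fill(4,4,R) [3 cells changed]:
RRRRWWWR
RRRYRWRR
RRBRRWRR
RRRRRRRR
RRRRRRRR
After op 4 paint(4,5,R):
RRRRWWWR
RRRYRWRR
RRBRRWRR
RRRRRRRR
RRRRRRRR
After op 5 paint(2,2,W):
RRRRWWWR
RRRYRWRR
RRWRRWRR
RRRRRRRR
RRRRRRRR
After op 6 paint(3,6,W):
RRRRWWWR
RRRYRWRR
RRWRRWRR
RRRRRRWR
RRRRRRRR
After op 7 paint(0,2,Y):
RRYRWWWR
RRRYRWRR
RRWRRWRR
RRRRRRWR
RRRRRRRR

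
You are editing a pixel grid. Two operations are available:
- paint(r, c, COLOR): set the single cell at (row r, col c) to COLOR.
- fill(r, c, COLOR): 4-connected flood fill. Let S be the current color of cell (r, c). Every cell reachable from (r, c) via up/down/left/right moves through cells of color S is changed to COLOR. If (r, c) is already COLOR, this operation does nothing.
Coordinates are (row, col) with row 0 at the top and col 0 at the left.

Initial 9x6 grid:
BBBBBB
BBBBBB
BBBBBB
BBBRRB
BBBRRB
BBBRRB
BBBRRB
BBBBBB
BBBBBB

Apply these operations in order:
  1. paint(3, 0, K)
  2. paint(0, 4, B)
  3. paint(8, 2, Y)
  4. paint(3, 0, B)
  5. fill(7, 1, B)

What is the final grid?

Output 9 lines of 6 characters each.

After op 1 paint(3,0,K):
BBBBBB
BBBBBB
BBBBBB
KBBRRB
BBBRRB
BBBRRB
BBBRRB
BBBBBB
BBBBBB
After op 2 paint(0,4,B):
BBBBBB
BBBBBB
BBBBBB
KBBRRB
BBBRRB
BBBRRB
BBBRRB
BBBBBB
BBBBBB
After op 3 paint(8,2,Y):
BBBBBB
BBBBBB
BBBBBB
KBBRRB
BBBRRB
BBBRRB
BBBRRB
BBBBBB
BBYBBB
After op 4 paint(3,0,B):
BBBBBB
BBBBBB
BBBBBB
BBBRRB
BBBRRB
BBBRRB
BBBRRB
BBBBBB
BBYBBB
After op 5 fill(7,1,B) [0 cells changed]:
BBBBBB
BBBBBB
BBBBBB
BBBRRB
BBBRRB
BBBRRB
BBBRRB
BBBBBB
BBYBBB

Answer: BBBBBB
BBBBBB
BBBBBB
BBBRRB
BBBRRB
BBBRRB
BBBRRB
BBBBBB
BBYBBB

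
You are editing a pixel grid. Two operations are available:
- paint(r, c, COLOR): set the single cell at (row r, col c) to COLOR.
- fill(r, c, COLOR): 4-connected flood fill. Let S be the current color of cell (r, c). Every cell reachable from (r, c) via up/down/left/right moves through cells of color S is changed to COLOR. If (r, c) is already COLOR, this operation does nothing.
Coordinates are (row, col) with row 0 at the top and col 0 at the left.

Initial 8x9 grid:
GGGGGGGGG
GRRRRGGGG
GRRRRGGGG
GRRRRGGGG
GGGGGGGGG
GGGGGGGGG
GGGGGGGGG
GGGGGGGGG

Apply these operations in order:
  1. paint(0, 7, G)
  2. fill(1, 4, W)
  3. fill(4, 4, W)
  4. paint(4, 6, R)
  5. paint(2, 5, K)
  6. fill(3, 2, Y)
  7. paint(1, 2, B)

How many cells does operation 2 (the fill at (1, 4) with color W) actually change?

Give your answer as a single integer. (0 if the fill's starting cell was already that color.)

After op 1 paint(0,7,G):
GGGGGGGGG
GRRRRGGGG
GRRRRGGGG
GRRRRGGGG
GGGGGGGGG
GGGGGGGGG
GGGGGGGGG
GGGGGGGGG
After op 2 fill(1,4,W) [12 cells changed]:
GGGGGGGGG
GWWWWGGGG
GWWWWGGGG
GWWWWGGGG
GGGGGGGGG
GGGGGGGGG
GGGGGGGGG
GGGGGGGGG

Answer: 12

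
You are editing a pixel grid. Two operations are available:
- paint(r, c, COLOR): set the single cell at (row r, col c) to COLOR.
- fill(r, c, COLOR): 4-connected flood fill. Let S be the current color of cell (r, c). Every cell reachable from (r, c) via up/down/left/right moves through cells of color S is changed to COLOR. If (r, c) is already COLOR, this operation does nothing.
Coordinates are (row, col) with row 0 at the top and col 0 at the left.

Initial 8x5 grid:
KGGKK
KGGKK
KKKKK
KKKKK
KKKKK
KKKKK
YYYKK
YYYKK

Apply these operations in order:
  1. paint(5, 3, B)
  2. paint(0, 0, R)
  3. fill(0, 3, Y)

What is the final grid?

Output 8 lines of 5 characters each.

Answer: RGGYY
YGGYY
YYYYY
YYYYY
YYYYY
YYYBY
YYYYY
YYYYY

Derivation:
After op 1 paint(5,3,B):
KGGKK
KGGKK
KKKKK
KKKKK
KKKKK
KKKBK
YYYKK
YYYKK
After op 2 paint(0,0,R):
RGGKK
KGGKK
KKKKK
KKKKK
KKKKK
KKKBK
YYYKK
YYYKK
After op 3 fill(0,3,Y) [28 cells changed]:
RGGYY
YGGYY
YYYYY
YYYYY
YYYYY
YYYBY
YYYYY
YYYYY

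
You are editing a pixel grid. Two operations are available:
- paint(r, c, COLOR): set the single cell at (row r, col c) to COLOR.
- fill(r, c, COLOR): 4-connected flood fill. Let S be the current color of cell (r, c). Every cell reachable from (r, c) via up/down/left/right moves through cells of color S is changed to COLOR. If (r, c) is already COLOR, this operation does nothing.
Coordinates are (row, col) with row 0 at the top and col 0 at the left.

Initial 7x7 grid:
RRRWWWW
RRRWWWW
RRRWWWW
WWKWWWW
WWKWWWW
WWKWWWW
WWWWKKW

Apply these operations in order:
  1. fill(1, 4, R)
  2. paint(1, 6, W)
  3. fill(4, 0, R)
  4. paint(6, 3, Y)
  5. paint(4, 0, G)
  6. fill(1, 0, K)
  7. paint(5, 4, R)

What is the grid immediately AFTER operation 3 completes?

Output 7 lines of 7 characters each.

Answer: RRRRRRR
RRRRRRW
RRRRRRR
RRKRRRR
RRKRRRR
RRKRRRR
RRRRKKR

Derivation:
After op 1 fill(1,4,R) [35 cells changed]:
RRRRRRR
RRRRRRR
RRRRRRR
RRKRRRR
RRKRRRR
RRKRRRR
RRRRKKR
After op 2 paint(1,6,W):
RRRRRRR
RRRRRRW
RRRRRRR
RRKRRRR
RRKRRRR
RRKRRRR
RRRRKKR
After op 3 fill(4,0,R) [0 cells changed]:
RRRRRRR
RRRRRRW
RRRRRRR
RRKRRRR
RRKRRRR
RRKRRRR
RRRRKKR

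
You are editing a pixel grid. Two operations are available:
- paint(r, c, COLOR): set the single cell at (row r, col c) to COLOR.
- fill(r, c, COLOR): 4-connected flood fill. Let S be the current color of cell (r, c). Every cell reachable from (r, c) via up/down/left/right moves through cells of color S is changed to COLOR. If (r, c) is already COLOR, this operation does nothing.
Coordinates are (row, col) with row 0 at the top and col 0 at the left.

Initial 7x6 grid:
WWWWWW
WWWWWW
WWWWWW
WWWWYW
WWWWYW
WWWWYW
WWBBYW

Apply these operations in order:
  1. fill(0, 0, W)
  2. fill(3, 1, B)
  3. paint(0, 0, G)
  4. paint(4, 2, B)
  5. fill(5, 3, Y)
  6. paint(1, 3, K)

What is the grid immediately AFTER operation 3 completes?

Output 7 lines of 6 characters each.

Answer: GBBBBB
BBBBBB
BBBBBB
BBBBYB
BBBBYB
BBBBYB
BBBBYB

Derivation:
After op 1 fill(0,0,W) [0 cells changed]:
WWWWWW
WWWWWW
WWWWWW
WWWWYW
WWWWYW
WWWWYW
WWBBYW
After op 2 fill(3,1,B) [36 cells changed]:
BBBBBB
BBBBBB
BBBBBB
BBBBYB
BBBBYB
BBBBYB
BBBBYB
After op 3 paint(0,0,G):
GBBBBB
BBBBBB
BBBBBB
BBBBYB
BBBBYB
BBBBYB
BBBBYB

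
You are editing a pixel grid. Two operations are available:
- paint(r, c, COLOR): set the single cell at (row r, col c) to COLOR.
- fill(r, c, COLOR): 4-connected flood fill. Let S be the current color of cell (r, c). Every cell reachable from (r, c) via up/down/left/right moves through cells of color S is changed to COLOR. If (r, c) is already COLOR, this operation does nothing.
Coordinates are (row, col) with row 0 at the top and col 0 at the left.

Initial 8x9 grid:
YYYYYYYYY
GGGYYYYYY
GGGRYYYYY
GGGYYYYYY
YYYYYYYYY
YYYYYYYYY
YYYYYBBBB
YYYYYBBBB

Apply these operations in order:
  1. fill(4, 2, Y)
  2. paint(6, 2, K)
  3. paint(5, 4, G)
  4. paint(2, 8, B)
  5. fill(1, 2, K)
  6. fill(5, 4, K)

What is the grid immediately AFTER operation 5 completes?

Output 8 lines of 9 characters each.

After op 1 fill(4,2,Y) [0 cells changed]:
YYYYYYYYY
GGGYYYYYY
GGGRYYYYY
GGGYYYYYY
YYYYYYYYY
YYYYYYYYY
YYYYYBBBB
YYYYYBBBB
After op 2 paint(6,2,K):
YYYYYYYYY
GGGYYYYYY
GGGRYYYYY
GGGYYYYYY
YYYYYYYYY
YYYYYYYYY
YYKYYBBBB
YYYYYBBBB
After op 3 paint(5,4,G):
YYYYYYYYY
GGGYYYYYY
GGGRYYYYY
GGGYYYYYY
YYYYYYYYY
YYYYGYYYY
YYKYYBBBB
YYYYYBBBB
After op 4 paint(2,8,B):
YYYYYYYYY
GGGYYYYYY
GGGRYYYYB
GGGYYYYYY
YYYYYYYYY
YYYYGYYYY
YYKYYBBBB
YYYYYBBBB
After op 5 fill(1,2,K) [9 cells changed]:
YYYYYYYYY
KKKYYYYYY
KKKRYYYYB
KKKYYYYYY
YYYYYYYYY
YYYYGYYYY
YYKYYBBBB
YYYYYBBBB

Answer: YYYYYYYYY
KKKYYYYYY
KKKRYYYYB
KKKYYYYYY
YYYYYYYYY
YYYYGYYYY
YYKYYBBBB
YYYYYBBBB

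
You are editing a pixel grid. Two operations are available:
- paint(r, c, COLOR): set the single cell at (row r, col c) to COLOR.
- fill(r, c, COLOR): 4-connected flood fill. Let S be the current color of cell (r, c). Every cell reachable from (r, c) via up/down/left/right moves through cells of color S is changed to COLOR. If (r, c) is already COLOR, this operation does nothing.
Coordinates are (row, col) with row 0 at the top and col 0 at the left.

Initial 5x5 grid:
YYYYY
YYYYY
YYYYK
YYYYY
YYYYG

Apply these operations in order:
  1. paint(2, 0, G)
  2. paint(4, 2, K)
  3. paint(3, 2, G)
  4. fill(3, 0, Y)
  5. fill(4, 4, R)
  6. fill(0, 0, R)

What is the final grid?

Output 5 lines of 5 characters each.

Answer: RRRRR
RRRRR
GRRRK
RRGRR
RRKRR

Derivation:
After op 1 paint(2,0,G):
YYYYY
YYYYY
GYYYK
YYYYY
YYYYG
After op 2 paint(4,2,K):
YYYYY
YYYYY
GYYYK
YYYYY
YYKYG
After op 3 paint(3,2,G):
YYYYY
YYYYY
GYYYK
YYGYY
YYKYG
After op 4 fill(3,0,Y) [0 cells changed]:
YYYYY
YYYYY
GYYYK
YYGYY
YYKYG
After op 5 fill(4,4,R) [1 cells changed]:
YYYYY
YYYYY
GYYYK
YYGYY
YYKYR
After op 6 fill(0,0,R) [20 cells changed]:
RRRRR
RRRRR
GRRRK
RRGRR
RRKRR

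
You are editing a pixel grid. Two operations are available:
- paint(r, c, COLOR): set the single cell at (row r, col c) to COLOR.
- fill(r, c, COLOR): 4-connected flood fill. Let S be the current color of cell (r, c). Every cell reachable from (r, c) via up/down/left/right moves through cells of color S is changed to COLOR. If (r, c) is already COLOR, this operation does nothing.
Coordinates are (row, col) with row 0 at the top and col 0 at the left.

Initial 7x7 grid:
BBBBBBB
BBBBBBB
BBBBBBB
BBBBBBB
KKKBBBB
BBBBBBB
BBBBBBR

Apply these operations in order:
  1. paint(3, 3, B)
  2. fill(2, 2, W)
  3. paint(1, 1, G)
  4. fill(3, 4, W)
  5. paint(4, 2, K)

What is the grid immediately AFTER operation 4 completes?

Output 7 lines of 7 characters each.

Answer: WWWWWWW
WGWWWWW
WWWWWWW
WWWWWWW
KKKWWWW
WWWWWWW
WWWWWWR

Derivation:
After op 1 paint(3,3,B):
BBBBBBB
BBBBBBB
BBBBBBB
BBBBBBB
KKKBBBB
BBBBBBB
BBBBBBR
After op 2 fill(2,2,W) [45 cells changed]:
WWWWWWW
WWWWWWW
WWWWWWW
WWWWWWW
KKKWWWW
WWWWWWW
WWWWWWR
After op 3 paint(1,1,G):
WWWWWWW
WGWWWWW
WWWWWWW
WWWWWWW
KKKWWWW
WWWWWWW
WWWWWWR
After op 4 fill(3,4,W) [0 cells changed]:
WWWWWWW
WGWWWWW
WWWWWWW
WWWWWWW
KKKWWWW
WWWWWWW
WWWWWWR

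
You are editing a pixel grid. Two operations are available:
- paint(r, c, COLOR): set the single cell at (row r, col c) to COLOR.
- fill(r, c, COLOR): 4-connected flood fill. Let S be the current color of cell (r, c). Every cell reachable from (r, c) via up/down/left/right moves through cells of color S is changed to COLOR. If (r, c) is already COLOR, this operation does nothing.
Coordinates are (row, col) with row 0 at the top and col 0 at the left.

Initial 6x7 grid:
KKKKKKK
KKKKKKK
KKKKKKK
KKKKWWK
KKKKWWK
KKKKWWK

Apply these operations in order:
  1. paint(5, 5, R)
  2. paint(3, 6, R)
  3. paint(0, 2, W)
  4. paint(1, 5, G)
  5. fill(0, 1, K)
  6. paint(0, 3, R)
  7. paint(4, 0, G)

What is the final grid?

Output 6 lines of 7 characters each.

Answer: KKWRKKK
KKKKKGK
KKKKKKK
KKKKWWR
GKKKWWK
KKKKWRK

Derivation:
After op 1 paint(5,5,R):
KKKKKKK
KKKKKKK
KKKKKKK
KKKKWWK
KKKKWWK
KKKKWRK
After op 2 paint(3,6,R):
KKKKKKK
KKKKKKK
KKKKKKK
KKKKWWR
KKKKWWK
KKKKWRK
After op 3 paint(0,2,W):
KKWKKKK
KKKKKKK
KKKKKKK
KKKKWWR
KKKKWWK
KKKKWRK
After op 4 paint(1,5,G):
KKWKKKK
KKKKKGK
KKKKKKK
KKKKWWR
KKKKWWK
KKKKWRK
After op 5 fill(0,1,K) [0 cells changed]:
KKWKKKK
KKKKKGK
KKKKKKK
KKKKWWR
KKKKWWK
KKKKWRK
After op 6 paint(0,3,R):
KKWRKKK
KKKKKGK
KKKKKKK
KKKKWWR
KKKKWWK
KKKKWRK
After op 7 paint(4,0,G):
KKWRKKK
KKKKKGK
KKKKKKK
KKKKWWR
GKKKWWK
KKKKWRK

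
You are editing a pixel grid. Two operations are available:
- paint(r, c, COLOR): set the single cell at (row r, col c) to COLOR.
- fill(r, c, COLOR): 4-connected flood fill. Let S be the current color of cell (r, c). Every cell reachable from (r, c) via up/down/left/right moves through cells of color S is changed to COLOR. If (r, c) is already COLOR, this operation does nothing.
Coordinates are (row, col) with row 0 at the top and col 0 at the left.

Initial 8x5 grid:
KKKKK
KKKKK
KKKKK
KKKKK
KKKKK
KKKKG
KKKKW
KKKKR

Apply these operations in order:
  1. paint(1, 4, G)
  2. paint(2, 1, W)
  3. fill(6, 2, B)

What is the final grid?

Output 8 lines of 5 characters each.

Answer: BBBBB
BBBBG
BWBBB
BBBBB
BBBBB
BBBBG
BBBBW
BBBBR

Derivation:
After op 1 paint(1,4,G):
KKKKK
KKKKG
KKKKK
KKKKK
KKKKK
KKKKG
KKKKW
KKKKR
After op 2 paint(2,1,W):
KKKKK
KKKKG
KWKKK
KKKKK
KKKKK
KKKKG
KKKKW
KKKKR
After op 3 fill(6,2,B) [35 cells changed]:
BBBBB
BBBBG
BWBBB
BBBBB
BBBBB
BBBBG
BBBBW
BBBBR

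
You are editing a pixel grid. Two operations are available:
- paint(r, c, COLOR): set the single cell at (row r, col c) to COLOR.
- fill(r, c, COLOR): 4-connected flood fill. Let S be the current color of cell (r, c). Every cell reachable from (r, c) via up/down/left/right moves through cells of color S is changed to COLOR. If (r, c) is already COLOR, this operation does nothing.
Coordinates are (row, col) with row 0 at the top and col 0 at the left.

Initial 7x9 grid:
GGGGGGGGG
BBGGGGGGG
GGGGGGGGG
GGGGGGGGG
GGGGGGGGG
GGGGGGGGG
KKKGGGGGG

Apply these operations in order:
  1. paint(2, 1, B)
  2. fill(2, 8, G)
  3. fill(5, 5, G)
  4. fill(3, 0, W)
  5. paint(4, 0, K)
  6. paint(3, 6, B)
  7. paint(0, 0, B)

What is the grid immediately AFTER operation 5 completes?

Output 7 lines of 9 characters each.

Answer: WWWWWWWWW
BBWWWWWWW
WBWWWWWWW
WWWWWWWWW
KWWWWWWWW
WWWWWWWWW
KKKWWWWWW

Derivation:
After op 1 paint(2,1,B):
GGGGGGGGG
BBGGGGGGG
GBGGGGGGG
GGGGGGGGG
GGGGGGGGG
GGGGGGGGG
KKKGGGGGG
After op 2 fill(2,8,G) [0 cells changed]:
GGGGGGGGG
BBGGGGGGG
GBGGGGGGG
GGGGGGGGG
GGGGGGGGG
GGGGGGGGG
KKKGGGGGG
After op 3 fill(5,5,G) [0 cells changed]:
GGGGGGGGG
BBGGGGGGG
GBGGGGGGG
GGGGGGGGG
GGGGGGGGG
GGGGGGGGG
KKKGGGGGG
After op 4 fill(3,0,W) [57 cells changed]:
WWWWWWWWW
BBWWWWWWW
WBWWWWWWW
WWWWWWWWW
WWWWWWWWW
WWWWWWWWW
KKKWWWWWW
After op 5 paint(4,0,K):
WWWWWWWWW
BBWWWWWWW
WBWWWWWWW
WWWWWWWWW
KWWWWWWWW
WWWWWWWWW
KKKWWWWWW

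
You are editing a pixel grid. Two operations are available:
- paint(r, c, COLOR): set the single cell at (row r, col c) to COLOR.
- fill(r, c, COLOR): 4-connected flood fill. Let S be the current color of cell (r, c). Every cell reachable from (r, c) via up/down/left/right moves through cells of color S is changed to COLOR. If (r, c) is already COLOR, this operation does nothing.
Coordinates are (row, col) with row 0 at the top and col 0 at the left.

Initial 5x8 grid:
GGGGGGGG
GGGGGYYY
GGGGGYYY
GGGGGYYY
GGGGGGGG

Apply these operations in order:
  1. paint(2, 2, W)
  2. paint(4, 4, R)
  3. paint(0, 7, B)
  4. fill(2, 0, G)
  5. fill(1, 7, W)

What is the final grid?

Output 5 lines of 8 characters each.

Answer: GGGGGGGB
GGGGGWWW
GGWGGWWW
GGGGGWWW
GGGGRGGG

Derivation:
After op 1 paint(2,2,W):
GGGGGGGG
GGGGGYYY
GGWGGYYY
GGGGGYYY
GGGGGGGG
After op 2 paint(4,4,R):
GGGGGGGG
GGGGGYYY
GGWGGYYY
GGGGGYYY
GGGGRGGG
After op 3 paint(0,7,B):
GGGGGGGB
GGGGGYYY
GGWGGYYY
GGGGGYYY
GGGGRGGG
After op 4 fill(2,0,G) [0 cells changed]:
GGGGGGGB
GGGGGYYY
GGWGGYYY
GGGGGYYY
GGGGRGGG
After op 5 fill(1,7,W) [9 cells changed]:
GGGGGGGB
GGGGGWWW
GGWGGWWW
GGGGGWWW
GGGGRGGG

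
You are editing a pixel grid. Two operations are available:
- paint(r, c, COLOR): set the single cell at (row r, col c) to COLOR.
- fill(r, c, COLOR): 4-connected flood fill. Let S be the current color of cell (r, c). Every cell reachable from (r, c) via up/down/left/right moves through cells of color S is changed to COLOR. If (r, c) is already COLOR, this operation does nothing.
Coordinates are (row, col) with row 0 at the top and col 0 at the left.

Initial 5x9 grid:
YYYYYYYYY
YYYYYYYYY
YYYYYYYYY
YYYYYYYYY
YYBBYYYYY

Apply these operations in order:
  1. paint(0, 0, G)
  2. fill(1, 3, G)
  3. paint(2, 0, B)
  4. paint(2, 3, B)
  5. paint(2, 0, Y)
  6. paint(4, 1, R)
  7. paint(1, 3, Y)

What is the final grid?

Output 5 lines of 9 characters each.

Answer: GGGGGGGGG
GGGYGGGGG
YGGBGGGGG
GGGGGGGGG
GRBBGGGGG

Derivation:
After op 1 paint(0,0,G):
GYYYYYYYY
YYYYYYYYY
YYYYYYYYY
YYYYYYYYY
YYBBYYYYY
After op 2 fill(1,3,G) [42 cells changed]:
GGGGGGGGG
GGGGGGGGG
GGGGGGGGG
GGGGGGGGG
GGBBGGGGG
After op 3 paint(2,0,B):
GGGGGGGGG
GGGGGGGGG
BGGGGGGGG
GGGGGGGGG
GGBBGGGGG
After op 4 paint(2,3,B):
GGGGGGGGG
GGGGGGGGG
BGGBGGGGG
GGGGGGGGG
GGBBGGGGG
After op 5 paint(2,0,Y):
GGGGGGGGG
GGGGGGGGG
YGGBGGGGG
GGGGGGGGG
GGBBGGGGG
After op 6 paint(4,1,R):
GGGGGGGGG
GGGGGGGGG
YGGBGGGGG
GGGGGGGGG
GRBBGGGGG
After op 7 paint(1,3,Y):
GGGGGGGGG
GGGYGGGGG
YGGBGGGGG
GGGGGGGGG
GRBBGGGGG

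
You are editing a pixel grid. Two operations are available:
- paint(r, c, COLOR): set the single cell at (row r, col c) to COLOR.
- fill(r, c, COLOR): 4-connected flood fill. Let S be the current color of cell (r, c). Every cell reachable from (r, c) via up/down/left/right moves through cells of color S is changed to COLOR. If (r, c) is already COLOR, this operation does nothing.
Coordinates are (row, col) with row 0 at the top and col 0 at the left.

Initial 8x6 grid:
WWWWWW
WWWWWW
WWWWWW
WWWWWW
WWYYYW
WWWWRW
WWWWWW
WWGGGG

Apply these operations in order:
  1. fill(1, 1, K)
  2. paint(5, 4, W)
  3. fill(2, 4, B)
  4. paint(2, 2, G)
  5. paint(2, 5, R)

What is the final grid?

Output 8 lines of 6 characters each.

Answer: BBBBBB
BBBBBB
BBGBBR
BBBBBB
BBYYYB
BBBBWB
BBBBBB
BBGGGG

Derivation:
After op 1 fill(1,1,K) [40 cells changed]:
KKKKKK
KKKKKK
KKKKKK
KKKKKK
KKYYYK
KKKKRK
KKKKKK
KKGGGG
After op 2 paint(5,4,W):
KKKKKK
KKKKKK
KKKKKK
KKKKKK
KKYYYK
KKKKWK
KKKKKK
KKGGGG
After op 3 fill(2,4,B) [40 cells changed]:
BBBBBB
BBBBBB
BBBBBB
BBBBBB
BBYYYB
BBBBWB
BBBBBB
BBGGGG
After op 4 paint(2,2,G):
BBBBBB
BBBBBB
BBGBBB
BBBBBB
BBYYYB
BBBBWB
BBBBBB
BBGGGG
After op 5 paint(2,5,R):
BBBBBB
BBBBBB
BBGBBR
BBBBBB
BBYYYB
BBBBWB
BBBBBB
BBGGGG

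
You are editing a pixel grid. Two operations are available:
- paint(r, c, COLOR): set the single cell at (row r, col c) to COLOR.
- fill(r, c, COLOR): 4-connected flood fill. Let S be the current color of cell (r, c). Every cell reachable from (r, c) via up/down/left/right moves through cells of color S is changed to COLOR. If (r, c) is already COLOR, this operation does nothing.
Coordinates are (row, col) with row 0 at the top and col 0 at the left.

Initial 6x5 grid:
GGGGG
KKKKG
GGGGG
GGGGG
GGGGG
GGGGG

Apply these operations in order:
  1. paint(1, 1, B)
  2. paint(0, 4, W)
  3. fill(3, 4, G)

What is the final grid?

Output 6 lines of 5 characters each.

After op 1 paint(1,1,B):
GGGGG
KBKKG
GGGGG
GGGGG
GGGGG
GGGGG
After op 2 paint(0,4,W):
GGGGW
KBKKG
GGGGG
GGGGG
GGGGG
GGGGG
After op 3 fill(3,4,G) [0 cells changed]:
GGGGW
KBKKG
GGGGG
GGGGG
GGGGG
GGGGG

Answer: GGGGW
KBKKG
GGGGG
GGGGG
GGGGG
GGGGG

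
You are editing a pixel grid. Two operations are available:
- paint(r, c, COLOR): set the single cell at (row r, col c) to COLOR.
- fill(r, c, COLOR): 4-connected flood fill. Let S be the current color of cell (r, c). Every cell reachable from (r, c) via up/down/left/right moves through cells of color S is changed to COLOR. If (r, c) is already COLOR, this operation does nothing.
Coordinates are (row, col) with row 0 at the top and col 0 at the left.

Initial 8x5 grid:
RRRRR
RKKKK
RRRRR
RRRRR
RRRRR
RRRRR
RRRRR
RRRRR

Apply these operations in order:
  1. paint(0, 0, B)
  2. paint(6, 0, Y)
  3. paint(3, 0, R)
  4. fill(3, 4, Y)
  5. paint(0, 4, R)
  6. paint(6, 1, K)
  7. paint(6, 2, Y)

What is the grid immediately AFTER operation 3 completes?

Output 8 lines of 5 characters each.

After op 1 paint(0,0,B):
BRRRR
RKKKK
RRRRR
RRRRR
RRRRR
RRRRR
RRRRR
RRRRR
After op 2 paint(6,0,Y):
BRRRR
RKKKK
RRRRR
RRRRR
RRRRR
RRRRR
YRRRR
RRRRR
After op 3 paint(3,0,R):
BRRRR
RKKKK
RRRRR
RRRRR
RRRRR
RRRRR
YRRRR
RRRRR

Answer: BRRRR
RKKKK
RRRRR
RRRRR
RRRRR
RRRRR
YRRRR
RRRRR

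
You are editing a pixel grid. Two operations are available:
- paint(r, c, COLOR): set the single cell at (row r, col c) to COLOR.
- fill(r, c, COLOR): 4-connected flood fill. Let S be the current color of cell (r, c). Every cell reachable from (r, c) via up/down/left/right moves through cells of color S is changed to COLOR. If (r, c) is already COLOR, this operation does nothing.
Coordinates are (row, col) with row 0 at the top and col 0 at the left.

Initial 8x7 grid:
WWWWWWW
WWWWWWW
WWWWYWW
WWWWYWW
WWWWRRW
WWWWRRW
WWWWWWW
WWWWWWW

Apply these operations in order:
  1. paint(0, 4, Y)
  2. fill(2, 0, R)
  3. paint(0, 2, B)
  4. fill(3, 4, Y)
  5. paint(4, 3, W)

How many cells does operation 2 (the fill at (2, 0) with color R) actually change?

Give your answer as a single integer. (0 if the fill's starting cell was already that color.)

After op 1 paint(0,4,Y):
WWWWYWW
WWWWWWW
WWWWYWW
WWWWYWW
WWWWRRW
WWWWRRW
WWWWWWW
WWWWWWW
After op 2 fill(2,0,R) [49 cells changed]:
RRRRYRR
RRRRRRR
RRRRYRR
RRRRYRR
RRRRRRR
RRRRRRR
RRRRRRR
RRRRRRR

Answer: 49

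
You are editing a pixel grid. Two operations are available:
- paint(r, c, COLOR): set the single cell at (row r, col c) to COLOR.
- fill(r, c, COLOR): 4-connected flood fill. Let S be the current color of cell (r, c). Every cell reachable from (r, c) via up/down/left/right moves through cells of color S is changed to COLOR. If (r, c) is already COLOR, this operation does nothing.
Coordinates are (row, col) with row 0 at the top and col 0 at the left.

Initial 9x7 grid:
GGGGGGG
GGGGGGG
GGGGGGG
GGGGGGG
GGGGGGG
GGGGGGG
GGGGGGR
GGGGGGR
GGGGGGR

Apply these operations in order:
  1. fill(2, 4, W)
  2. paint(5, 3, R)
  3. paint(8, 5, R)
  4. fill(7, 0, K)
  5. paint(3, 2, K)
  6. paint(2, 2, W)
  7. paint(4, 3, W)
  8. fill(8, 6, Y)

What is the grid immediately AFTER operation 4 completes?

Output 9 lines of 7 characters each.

After op 1 fill(2,4,W) [60 cells changed]:
WWWWWWW
WWWWWWW
WWWWWWW
WWWWWWW
WWWWWWW
WWWWWWW
WWWWWWR
WWWWWWR
WWWWWWR
After op 2 paint(5,3,R):
WWWWWWW
WWWWWWW
WWWWWWW
WWWWWWW
WWWWWWW
WWWRWWW
WWWWWWR
WWWWWWR
WWWWWWR
After op 3 paint(8,5,R):
WWWWWWW
WWWWWWW
WWWWWWW
WWWWWWW
WWWWWWW
WWWRWWW
WWWWWWR
WWWWWWR
WWWWWRR
After op 4 fill(7,0,K) [58 cells changed]:
KKKKKKK
KKKKKKK
KKKKKKK
KKKKKKK
KKKKKKK
KKKRKKK
KKKKKKR
KKKKKKR
KKKKKRR

Answer: KKKKKKK
KKKKKKK
KKKKKKK
KKKKKKK
KKKKKKK
KKKRKKK
KKKKKKR
KKKKKKR
KKKKKRR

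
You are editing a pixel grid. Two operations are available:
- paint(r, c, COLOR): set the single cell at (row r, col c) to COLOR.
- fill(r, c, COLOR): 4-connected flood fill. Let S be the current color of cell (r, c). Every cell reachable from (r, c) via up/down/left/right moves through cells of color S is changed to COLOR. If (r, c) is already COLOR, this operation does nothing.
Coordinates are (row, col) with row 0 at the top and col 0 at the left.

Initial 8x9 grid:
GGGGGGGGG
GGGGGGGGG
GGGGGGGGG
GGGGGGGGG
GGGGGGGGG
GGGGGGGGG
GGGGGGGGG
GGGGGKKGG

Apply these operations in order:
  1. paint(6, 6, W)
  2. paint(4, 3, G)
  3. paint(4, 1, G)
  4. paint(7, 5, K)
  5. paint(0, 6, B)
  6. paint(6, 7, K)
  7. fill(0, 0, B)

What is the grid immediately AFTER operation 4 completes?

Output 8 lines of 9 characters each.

Answer: GGGGGGGGG
GGGGGGGGG
GGGGGGGGG
GGGGGGGGG
GGGGGGGGG
GGGGGGGGG
GGGGGGWGG
GGGGGKKGG

Derivation:
After op 1 paint(6,6,W):
GGGGGGGGG
GGGGGGGGG
GGGGGGGGG
GGGGGGGGG
GGGGGGGGG
GGGGGGGGG
GGGGGGWGG
GGGGGKKGG
After op 2 paint(4,3,G):
GGGGGGGGG
GGGGGGGGG
GGGGGGGGG
GGGGGGGGG
GGGGGGGGG
GGGGGGGGG
GGGGGGWGG
GGGGGKKGG
After op 3 paint(4,1,G):
GGGGGGGGG
GGGGGGGGG
GGGGGGGGG
GGGGGGGGG
GGGGGGGGG
GGGGGGGGG
GGGGGGWGG
GGGGGKKGG
After op 4 paint(7,5,K):
GGGGGGGGG
GGGGGGGGG
GGGGGGGGG
GGGGGGGGG
GGGGGGGGG
GGGGGGGGG
GGGGGGWGG
GGGGGKKGG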